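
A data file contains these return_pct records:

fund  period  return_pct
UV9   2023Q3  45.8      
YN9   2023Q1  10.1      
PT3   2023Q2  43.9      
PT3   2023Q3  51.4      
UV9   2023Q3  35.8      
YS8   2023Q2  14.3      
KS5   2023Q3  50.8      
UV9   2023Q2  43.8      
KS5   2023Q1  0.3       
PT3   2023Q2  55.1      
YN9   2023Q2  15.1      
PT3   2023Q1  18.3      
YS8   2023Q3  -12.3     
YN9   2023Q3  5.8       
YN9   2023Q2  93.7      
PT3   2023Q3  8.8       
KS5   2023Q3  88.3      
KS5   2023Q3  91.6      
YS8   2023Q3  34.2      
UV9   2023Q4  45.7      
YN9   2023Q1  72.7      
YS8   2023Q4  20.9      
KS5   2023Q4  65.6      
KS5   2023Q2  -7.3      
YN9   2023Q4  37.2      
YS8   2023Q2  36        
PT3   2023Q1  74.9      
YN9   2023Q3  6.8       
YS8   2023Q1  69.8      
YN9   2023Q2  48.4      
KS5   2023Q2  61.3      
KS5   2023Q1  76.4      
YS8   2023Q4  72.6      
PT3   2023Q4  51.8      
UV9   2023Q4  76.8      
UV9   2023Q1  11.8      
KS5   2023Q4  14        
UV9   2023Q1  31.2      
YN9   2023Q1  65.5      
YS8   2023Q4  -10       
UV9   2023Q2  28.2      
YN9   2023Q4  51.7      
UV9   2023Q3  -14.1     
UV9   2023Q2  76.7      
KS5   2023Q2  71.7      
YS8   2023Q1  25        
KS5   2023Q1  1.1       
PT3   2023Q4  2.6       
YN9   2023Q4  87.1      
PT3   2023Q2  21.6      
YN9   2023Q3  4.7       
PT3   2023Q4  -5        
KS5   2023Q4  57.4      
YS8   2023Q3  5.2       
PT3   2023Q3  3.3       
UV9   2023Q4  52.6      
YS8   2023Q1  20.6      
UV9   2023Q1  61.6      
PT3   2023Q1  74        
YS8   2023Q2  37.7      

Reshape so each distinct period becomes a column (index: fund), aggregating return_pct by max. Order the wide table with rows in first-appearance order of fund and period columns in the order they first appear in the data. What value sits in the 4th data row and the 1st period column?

With rows in first-appearance order of fund, row 4 is fund=YS8. period columns in first-appearance order: 2023Q3, 2023Q1, 2023Q2, 2023Q4; column 1 is 2023Q3.
Long rows with fund=YS8, period=2023Q3: max(-12.3, 34.2, 5.2) = 34.2.

34.2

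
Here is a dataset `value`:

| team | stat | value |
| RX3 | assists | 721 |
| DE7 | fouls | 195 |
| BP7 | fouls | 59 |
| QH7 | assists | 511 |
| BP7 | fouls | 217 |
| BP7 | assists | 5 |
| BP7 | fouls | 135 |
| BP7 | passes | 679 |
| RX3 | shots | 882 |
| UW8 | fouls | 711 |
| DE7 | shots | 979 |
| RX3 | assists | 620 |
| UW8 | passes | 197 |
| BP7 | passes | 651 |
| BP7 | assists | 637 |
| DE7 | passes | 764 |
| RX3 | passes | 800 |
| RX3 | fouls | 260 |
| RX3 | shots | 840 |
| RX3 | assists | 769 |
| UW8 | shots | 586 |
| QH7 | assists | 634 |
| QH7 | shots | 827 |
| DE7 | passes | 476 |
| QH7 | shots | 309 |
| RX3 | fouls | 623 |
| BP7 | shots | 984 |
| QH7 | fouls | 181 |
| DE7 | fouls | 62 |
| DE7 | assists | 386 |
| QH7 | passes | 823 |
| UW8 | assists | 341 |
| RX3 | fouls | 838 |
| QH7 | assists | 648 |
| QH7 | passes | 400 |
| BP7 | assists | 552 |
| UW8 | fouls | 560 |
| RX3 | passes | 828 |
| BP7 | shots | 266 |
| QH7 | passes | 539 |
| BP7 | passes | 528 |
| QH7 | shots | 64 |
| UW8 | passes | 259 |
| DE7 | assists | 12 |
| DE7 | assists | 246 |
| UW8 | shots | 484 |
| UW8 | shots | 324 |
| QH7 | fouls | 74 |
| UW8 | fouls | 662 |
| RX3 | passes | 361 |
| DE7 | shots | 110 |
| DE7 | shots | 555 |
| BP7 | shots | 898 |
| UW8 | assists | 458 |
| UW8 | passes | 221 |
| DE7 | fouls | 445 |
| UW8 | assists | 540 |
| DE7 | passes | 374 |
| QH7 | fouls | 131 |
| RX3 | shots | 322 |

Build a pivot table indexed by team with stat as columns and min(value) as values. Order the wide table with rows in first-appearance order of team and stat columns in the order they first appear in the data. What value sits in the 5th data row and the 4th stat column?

324

With rows in first-appearance order of team, row 5 is team=UW8. stat columns in first-appearance order: assists, fouls, passes, shots; column 4 is shots.
Long rows with team=UW8, stat=shots: min(586, 484, 324) = 324.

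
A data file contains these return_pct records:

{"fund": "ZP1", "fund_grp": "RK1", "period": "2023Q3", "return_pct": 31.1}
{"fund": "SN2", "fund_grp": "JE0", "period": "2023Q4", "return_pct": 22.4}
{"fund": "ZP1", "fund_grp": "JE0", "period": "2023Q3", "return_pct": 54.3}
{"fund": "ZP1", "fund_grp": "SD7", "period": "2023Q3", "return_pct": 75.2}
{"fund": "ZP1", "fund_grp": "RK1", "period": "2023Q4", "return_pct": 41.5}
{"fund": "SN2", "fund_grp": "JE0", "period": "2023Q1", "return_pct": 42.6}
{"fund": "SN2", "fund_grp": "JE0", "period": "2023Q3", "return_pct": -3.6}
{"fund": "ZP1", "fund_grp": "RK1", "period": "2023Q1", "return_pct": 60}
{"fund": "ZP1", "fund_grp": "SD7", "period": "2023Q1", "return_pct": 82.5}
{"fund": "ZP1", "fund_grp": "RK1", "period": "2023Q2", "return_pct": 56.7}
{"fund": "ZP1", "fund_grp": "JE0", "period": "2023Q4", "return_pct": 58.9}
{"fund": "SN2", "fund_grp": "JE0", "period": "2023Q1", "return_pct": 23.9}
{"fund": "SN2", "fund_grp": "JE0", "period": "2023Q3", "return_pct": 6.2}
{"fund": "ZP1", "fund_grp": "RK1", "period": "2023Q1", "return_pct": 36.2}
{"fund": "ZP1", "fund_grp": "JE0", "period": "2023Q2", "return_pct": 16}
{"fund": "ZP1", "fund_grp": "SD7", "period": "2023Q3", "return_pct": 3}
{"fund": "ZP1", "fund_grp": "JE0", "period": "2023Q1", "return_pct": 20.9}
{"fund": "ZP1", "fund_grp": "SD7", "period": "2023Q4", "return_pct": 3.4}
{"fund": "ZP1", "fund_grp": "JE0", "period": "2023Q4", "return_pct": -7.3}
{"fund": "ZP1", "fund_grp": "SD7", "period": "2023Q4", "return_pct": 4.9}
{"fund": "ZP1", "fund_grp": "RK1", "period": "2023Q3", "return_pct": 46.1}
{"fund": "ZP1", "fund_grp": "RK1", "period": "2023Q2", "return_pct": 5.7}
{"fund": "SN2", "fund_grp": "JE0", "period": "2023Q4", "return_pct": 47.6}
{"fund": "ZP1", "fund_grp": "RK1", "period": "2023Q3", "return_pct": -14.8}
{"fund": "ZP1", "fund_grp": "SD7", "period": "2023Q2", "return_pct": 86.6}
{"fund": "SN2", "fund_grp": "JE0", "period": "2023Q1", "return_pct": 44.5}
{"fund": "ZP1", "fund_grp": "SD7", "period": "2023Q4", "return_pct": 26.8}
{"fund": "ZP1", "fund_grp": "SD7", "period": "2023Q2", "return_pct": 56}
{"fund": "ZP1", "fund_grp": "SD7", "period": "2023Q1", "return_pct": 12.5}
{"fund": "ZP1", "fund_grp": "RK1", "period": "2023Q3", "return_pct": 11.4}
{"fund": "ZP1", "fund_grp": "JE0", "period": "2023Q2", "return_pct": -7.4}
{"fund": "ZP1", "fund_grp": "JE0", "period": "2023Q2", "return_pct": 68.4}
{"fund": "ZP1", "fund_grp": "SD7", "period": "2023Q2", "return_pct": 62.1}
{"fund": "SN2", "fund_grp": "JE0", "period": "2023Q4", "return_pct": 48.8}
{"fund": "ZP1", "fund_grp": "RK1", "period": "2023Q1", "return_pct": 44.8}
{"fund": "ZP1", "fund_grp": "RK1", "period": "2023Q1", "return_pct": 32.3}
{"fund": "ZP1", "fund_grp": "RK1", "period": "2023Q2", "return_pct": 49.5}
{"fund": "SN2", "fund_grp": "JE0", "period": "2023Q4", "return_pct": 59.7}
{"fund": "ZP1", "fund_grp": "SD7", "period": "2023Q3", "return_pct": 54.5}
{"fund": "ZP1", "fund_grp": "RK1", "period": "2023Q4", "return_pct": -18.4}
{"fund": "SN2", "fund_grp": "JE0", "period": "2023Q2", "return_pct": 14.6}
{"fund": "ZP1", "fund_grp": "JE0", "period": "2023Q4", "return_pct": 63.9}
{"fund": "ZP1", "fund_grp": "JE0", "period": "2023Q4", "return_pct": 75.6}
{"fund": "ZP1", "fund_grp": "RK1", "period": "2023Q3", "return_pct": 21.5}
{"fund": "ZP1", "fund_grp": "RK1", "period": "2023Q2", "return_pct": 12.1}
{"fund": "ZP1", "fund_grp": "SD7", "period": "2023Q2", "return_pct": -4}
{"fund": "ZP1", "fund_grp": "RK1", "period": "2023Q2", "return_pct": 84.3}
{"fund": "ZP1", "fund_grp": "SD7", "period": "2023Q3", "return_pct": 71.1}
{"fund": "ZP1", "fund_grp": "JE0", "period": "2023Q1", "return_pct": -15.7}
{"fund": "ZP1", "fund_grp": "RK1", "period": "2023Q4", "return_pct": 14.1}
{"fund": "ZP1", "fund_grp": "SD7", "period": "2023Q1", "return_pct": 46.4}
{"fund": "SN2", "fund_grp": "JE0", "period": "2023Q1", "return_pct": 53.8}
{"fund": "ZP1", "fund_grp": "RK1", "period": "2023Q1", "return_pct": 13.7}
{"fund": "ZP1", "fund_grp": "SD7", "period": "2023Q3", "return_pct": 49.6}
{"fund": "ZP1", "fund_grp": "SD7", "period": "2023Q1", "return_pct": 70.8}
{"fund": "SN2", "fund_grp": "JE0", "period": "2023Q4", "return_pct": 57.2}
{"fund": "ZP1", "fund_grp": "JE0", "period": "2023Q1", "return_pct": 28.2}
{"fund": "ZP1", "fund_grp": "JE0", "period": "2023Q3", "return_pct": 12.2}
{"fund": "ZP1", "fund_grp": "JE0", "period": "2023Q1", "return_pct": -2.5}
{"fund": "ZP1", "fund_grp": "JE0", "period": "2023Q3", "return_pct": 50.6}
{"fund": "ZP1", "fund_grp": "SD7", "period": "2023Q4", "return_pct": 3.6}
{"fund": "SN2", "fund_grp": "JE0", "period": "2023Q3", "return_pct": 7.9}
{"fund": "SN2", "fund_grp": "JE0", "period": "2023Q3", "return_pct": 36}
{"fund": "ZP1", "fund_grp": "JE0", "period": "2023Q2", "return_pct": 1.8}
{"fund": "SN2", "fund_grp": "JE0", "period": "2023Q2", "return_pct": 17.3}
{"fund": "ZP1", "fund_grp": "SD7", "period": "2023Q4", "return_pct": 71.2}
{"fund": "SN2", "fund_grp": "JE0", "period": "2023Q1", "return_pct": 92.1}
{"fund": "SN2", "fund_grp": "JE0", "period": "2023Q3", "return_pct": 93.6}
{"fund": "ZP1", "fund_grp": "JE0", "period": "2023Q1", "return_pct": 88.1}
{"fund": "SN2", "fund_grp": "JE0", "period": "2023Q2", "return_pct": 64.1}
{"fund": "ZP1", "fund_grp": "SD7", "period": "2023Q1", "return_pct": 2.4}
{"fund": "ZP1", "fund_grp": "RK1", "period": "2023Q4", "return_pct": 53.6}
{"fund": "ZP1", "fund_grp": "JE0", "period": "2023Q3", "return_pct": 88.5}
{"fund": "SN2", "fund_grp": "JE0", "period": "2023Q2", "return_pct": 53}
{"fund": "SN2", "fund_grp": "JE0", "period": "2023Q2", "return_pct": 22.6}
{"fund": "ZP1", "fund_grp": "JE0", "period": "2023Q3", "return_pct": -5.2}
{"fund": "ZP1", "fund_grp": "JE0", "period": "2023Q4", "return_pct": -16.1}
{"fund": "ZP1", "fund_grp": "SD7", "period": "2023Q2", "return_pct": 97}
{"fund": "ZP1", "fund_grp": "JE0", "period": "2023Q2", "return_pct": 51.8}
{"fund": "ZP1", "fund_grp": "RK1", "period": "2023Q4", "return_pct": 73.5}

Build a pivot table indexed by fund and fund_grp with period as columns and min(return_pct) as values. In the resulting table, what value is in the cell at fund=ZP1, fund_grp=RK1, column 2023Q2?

5.7

Rows with fund=ZP1, fund_grp=RK1 and period=2023Q2: return_pct values are 56.7, 5.7, 49.5, 12.1, 84.3.
min(56.7, 5.7, 49.5, 12.1, 84.3) = 5.7.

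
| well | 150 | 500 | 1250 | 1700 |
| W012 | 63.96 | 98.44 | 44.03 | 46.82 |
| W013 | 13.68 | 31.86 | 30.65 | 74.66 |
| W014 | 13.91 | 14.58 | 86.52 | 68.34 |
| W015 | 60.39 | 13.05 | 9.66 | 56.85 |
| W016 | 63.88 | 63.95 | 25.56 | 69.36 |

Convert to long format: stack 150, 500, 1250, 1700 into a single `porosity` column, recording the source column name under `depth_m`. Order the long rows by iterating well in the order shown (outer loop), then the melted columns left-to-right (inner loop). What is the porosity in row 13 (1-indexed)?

20 rows total (5 × 4). Row 13: index ⌊(13-1)/4⌋ = 3 into well → W015; (13-1) mod 4 = 0 into the melted columns → 150.
So row 13 is (W015, 150, 60.39); porosity = 60.39.

60.39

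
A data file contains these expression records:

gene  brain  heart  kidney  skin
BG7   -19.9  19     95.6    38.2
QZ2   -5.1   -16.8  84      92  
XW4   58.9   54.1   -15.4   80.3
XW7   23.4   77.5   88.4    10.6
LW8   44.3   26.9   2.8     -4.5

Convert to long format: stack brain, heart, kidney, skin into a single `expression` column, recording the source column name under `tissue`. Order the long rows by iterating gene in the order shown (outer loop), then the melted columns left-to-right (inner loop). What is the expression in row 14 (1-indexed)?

20 rows total (5 × 4). Row 14: index ⌊(14-1)/4⌋ = 3 into gene → XW7; (14-1) mod 4 = 1 into the melted columns → heart.
So row 14 is (XW7, heart, 77.5); expression = 77.5.

77.5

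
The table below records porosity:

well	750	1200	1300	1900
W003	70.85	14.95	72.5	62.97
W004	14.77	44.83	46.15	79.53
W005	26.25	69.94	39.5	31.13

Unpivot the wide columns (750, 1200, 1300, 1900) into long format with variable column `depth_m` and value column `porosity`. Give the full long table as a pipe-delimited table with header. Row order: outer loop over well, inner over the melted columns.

| well | depth_m | porosity |
| W003 | 750 | 70.85 |
| W003 | 1200 | 14.95 |
| W003 | 1300 | 72.5 |
| W003 | 1900 | 62.97 |
| W004 | 750 | 14.77 |
| W004 | 1200 | 44.83 |
| W004 | 1300 | 46.15 |
| W004 | 1900 | 79.53 |
| W005 | 750 | 26.25 |
| W005 | 1200 | 69.94 |
| W005 | 1300 | 39.5 |
| W005 | 1900 | 31.13 |

Each (well, column) pair becomes one row: 3 × 4 = 12 rows.
For example, (W003, 750) → porosity=70.85.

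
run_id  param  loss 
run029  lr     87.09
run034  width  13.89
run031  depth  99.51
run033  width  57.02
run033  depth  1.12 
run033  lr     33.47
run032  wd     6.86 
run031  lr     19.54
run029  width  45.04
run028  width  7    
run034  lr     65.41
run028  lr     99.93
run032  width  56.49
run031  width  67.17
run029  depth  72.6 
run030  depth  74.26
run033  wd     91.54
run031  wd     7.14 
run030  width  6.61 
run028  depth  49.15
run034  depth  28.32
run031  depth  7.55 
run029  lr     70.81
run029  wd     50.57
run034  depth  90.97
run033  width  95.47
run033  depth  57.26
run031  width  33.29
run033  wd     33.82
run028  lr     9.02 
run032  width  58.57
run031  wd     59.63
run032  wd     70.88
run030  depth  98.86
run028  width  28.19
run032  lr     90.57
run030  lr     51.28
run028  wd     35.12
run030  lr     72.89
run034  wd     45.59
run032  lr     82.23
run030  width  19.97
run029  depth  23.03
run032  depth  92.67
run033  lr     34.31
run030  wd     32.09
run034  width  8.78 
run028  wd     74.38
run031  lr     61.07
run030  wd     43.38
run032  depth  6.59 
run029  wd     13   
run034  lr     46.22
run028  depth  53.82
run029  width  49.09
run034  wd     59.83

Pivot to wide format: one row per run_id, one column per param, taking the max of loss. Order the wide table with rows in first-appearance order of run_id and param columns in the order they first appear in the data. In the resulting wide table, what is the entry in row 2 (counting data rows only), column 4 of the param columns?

59.83

With rows in first-appearance order of run_id, row 2 is run_id=run034. param columns in first-appearance order: lr, width, depth, wd; column 4 is wd.
Long rows with run_id=run034, param=wd: max(45.59, 59.83) = 59.83.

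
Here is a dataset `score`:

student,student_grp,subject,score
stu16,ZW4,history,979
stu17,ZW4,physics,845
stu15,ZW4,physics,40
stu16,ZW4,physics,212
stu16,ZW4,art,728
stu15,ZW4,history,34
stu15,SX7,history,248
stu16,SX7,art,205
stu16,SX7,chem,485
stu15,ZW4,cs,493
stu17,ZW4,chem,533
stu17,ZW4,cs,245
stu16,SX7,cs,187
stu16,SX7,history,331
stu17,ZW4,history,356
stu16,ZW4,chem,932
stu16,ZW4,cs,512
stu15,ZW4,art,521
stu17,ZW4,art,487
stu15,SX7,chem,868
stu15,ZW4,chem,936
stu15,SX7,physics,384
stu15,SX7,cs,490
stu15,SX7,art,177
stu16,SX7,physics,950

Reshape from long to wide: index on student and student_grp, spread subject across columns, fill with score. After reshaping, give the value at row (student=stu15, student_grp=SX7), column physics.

384

Wide layout: rows indexed by student and student_grp, columns are the 5 distinct subject values (history, physics, art, chem, cs).
Cell (student=stu15, student_grp=SX7, subject=physics) draws from the long row where student=stu15, student_grp=SX7 and subject=physics, which has score=384.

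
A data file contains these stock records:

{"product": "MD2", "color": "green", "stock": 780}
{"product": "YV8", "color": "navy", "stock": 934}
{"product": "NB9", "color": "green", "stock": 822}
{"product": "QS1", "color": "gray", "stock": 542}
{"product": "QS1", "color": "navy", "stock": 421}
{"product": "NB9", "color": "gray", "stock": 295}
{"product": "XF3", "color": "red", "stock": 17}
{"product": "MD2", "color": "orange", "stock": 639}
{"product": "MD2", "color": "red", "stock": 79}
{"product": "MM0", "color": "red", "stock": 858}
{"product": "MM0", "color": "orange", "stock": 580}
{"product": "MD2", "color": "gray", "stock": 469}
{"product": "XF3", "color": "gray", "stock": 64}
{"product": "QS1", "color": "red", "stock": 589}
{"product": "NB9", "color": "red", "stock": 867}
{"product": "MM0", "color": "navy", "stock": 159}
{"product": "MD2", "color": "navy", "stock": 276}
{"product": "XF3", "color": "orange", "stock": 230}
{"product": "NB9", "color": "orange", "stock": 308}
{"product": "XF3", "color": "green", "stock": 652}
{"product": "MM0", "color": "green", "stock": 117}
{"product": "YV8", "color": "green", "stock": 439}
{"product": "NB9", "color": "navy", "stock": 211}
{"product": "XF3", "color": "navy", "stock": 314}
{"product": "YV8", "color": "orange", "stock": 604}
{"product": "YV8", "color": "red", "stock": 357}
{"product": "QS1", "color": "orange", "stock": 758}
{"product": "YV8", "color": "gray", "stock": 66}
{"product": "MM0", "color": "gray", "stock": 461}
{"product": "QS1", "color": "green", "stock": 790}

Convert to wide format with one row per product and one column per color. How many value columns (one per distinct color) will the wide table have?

5

5 distinct color values: orange, navy, red, green, gray.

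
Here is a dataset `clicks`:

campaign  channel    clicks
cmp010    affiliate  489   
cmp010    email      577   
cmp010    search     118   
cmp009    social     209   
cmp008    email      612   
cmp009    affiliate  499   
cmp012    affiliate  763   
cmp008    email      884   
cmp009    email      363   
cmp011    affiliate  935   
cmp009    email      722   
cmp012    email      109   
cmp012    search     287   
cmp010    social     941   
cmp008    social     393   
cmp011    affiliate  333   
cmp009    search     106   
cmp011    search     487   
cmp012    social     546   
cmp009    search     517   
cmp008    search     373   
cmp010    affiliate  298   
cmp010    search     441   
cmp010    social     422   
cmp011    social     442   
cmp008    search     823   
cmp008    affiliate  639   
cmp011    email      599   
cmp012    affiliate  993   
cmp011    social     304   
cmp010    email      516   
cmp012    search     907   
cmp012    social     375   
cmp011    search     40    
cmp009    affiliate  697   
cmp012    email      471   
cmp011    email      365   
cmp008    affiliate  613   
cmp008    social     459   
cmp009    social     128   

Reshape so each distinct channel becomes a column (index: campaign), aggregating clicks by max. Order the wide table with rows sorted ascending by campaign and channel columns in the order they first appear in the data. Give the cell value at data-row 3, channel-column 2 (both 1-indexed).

With rows sorted ascending by campaign, row 3 is campaign=cmp010. channel columns in first-appearance order: affiliate, email, search, social; column 2 is email.
Long rows with campaign=cmp010, channel=email: max(577, 516) = 577.

577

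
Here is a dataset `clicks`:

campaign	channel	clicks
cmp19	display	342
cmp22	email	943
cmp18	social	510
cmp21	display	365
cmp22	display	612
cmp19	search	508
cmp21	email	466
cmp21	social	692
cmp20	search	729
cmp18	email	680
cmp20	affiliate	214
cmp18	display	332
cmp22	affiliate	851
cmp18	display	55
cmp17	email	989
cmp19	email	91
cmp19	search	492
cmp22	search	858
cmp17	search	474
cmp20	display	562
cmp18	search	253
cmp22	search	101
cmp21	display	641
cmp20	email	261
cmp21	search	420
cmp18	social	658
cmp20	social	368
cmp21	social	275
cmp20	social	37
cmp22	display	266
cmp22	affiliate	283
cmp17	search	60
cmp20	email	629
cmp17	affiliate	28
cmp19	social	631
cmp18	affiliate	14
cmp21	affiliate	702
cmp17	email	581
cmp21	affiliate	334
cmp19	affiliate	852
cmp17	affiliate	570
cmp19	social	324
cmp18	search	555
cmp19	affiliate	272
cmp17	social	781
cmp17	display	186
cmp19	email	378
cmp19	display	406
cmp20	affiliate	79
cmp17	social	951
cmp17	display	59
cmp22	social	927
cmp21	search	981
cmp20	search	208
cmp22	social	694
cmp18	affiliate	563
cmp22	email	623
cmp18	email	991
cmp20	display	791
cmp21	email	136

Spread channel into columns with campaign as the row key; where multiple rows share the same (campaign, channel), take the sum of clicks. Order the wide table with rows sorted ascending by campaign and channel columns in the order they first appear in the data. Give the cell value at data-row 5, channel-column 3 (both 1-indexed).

967

With rows sorted ascending by campaign, row 5 is campaign=cmp21. channel columns in first-appearance order: display, email, social, search, affiliate; column 3 is social.
Long rows with campaign=cmp21, channel=social: 692 + 275 = 967.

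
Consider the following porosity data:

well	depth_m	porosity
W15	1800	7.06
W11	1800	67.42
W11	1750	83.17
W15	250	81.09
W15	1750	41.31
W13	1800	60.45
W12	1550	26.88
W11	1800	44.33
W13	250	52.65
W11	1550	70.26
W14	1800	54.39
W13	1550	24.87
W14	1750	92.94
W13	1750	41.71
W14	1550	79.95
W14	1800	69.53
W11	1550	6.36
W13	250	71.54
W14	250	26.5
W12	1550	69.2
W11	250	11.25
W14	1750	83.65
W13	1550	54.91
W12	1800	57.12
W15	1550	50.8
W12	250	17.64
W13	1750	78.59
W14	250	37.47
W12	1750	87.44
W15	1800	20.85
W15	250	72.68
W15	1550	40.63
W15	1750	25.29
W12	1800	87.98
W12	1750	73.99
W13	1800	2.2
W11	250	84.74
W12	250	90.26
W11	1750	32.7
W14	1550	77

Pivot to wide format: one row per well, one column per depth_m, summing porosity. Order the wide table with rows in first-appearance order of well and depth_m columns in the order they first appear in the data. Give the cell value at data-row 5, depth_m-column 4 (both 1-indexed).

156.95

With rows in first-appearance order of well, row 5 is well=W14. depth_m columns in first-appearance order: 1800, 1750, 250, 1550; column 4 is 1550.
Long rows with well=W14, depth_m=1550: 79.95 + 77 = 156.95.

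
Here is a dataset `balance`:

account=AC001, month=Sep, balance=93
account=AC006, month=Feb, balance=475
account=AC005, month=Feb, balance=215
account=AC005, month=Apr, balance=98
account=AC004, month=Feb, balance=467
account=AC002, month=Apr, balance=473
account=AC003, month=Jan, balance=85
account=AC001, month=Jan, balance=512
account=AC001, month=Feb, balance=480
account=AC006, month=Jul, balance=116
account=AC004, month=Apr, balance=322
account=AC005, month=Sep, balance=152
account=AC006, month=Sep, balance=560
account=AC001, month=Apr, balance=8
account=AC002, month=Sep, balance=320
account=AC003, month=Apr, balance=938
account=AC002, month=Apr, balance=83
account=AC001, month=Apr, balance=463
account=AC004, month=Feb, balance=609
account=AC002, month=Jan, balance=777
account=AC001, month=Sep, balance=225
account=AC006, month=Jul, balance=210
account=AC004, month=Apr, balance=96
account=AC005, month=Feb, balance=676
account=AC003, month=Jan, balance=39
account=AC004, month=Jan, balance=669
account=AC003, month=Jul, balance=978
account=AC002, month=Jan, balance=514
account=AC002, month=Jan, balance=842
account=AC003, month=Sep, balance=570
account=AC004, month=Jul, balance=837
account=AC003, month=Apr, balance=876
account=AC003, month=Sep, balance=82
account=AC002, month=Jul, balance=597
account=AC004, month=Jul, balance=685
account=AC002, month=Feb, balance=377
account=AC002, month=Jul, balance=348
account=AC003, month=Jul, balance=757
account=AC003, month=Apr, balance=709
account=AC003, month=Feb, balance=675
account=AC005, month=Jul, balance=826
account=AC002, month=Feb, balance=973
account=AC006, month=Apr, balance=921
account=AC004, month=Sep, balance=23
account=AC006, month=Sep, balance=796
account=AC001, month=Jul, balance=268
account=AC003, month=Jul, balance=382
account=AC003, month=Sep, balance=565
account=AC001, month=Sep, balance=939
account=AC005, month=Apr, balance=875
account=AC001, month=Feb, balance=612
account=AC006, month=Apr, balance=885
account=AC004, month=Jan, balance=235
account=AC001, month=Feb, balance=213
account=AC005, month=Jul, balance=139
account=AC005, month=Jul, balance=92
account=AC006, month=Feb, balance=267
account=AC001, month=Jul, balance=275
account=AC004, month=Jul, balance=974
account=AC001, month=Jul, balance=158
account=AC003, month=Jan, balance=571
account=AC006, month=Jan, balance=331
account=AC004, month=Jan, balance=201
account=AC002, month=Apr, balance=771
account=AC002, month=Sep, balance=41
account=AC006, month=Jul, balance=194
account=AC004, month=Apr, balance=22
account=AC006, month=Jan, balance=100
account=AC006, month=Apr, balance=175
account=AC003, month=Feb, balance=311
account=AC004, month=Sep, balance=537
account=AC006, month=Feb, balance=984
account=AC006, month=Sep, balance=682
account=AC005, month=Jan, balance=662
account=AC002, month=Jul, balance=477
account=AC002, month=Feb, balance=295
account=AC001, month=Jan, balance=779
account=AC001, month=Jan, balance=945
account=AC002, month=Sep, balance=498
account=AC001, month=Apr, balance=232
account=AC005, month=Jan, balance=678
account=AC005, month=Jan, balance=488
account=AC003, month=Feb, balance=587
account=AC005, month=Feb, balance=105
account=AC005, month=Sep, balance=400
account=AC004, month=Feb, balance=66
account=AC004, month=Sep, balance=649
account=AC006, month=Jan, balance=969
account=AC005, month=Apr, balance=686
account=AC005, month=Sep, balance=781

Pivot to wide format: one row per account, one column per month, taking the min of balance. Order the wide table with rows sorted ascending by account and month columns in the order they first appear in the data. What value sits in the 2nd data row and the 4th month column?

With rows sorted ascending by account, row 2 is account=AC002. month columns in first-appearance order: Sep, Feb, Apr, Jan, Jul; column 4 is Jan.
Long rows with account=AC002, month=Jan: min(777, 514, 842) = 514.

514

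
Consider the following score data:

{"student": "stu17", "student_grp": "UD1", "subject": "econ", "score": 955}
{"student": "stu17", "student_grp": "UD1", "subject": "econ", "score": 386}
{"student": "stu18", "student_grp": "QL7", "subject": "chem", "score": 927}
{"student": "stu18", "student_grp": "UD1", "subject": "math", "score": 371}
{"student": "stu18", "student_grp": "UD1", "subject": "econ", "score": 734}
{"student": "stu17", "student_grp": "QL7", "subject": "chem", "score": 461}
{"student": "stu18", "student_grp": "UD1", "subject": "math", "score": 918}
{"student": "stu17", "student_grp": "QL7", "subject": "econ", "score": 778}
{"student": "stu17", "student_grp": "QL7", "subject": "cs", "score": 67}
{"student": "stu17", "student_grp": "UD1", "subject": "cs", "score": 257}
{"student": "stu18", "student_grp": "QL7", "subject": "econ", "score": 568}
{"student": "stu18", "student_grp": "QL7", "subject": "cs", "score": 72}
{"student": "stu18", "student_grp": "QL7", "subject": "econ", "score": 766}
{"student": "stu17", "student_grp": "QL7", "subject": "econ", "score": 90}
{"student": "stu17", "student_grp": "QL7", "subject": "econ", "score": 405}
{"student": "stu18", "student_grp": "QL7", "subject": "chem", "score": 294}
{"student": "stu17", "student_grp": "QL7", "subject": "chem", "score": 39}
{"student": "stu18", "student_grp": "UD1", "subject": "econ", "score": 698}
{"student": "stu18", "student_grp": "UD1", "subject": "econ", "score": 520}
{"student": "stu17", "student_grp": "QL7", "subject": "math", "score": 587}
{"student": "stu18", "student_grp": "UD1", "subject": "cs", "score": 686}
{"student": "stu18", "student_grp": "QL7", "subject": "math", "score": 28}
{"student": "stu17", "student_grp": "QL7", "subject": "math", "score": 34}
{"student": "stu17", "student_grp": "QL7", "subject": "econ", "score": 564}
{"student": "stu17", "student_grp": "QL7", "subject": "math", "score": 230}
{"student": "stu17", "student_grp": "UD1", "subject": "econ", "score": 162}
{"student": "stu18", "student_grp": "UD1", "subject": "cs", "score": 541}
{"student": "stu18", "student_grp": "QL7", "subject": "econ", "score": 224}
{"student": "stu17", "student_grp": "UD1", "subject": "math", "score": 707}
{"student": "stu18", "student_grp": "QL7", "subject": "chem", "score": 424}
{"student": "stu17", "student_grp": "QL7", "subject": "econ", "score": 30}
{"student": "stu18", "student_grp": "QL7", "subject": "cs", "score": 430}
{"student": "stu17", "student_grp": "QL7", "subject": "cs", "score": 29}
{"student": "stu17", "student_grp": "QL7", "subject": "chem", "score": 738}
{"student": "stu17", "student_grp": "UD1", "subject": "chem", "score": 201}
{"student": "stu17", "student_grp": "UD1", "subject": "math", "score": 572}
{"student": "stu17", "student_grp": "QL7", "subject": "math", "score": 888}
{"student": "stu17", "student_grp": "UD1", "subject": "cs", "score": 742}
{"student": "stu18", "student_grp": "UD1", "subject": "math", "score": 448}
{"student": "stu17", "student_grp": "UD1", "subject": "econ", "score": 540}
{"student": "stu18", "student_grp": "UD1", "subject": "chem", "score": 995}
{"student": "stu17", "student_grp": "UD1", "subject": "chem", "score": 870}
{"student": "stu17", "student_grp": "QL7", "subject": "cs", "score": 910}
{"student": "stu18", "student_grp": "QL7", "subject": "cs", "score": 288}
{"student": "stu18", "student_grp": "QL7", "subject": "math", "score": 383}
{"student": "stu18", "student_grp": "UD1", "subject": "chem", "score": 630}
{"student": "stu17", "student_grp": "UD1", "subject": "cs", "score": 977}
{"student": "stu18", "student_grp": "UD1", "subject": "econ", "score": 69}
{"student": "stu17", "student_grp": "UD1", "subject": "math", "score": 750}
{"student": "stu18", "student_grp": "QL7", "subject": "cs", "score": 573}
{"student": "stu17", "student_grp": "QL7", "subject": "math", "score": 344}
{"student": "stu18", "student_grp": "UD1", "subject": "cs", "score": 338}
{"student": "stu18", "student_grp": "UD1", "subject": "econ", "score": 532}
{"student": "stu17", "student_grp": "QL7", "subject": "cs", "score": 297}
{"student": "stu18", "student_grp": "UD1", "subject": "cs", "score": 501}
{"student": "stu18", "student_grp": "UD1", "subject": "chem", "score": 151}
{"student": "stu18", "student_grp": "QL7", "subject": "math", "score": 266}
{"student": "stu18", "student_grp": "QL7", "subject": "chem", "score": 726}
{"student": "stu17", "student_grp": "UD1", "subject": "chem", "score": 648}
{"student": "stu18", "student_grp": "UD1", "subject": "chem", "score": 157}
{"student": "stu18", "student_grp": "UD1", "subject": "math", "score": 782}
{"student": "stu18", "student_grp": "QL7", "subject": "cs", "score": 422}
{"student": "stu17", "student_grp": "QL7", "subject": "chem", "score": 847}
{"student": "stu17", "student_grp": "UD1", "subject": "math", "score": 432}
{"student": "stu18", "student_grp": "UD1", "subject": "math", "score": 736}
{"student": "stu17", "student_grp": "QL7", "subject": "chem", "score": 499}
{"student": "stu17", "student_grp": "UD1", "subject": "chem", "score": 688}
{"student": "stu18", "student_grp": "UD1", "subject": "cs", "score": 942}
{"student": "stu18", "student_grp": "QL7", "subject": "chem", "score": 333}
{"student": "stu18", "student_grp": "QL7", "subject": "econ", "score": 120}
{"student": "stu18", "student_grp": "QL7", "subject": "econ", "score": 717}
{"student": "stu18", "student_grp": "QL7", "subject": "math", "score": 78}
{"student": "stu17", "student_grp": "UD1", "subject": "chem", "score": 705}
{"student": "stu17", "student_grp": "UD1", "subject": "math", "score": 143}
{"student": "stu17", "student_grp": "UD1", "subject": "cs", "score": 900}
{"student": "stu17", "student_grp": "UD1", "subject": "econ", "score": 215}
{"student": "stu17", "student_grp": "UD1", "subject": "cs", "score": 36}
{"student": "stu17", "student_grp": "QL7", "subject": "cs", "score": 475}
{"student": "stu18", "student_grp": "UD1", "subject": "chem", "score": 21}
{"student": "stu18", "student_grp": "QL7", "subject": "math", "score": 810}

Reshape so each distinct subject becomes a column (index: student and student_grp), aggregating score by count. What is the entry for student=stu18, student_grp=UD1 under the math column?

Rows with student=stu18, student_grp=UD1 and subject=math: score values are 371, 918, 448, 782, 736.
5 rows match — count = 5.

5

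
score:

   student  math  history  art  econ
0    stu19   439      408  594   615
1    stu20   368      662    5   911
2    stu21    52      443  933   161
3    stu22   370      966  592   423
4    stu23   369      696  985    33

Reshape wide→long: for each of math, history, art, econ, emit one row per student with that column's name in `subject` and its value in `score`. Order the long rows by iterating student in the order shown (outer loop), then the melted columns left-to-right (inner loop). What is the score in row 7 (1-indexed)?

5

20 rows total (5 × 4). Row 7: index ⌊(7-1)/4⌋ = 1 into student → stu20; (7-1) mod 4 = 2 into the melted columns → art.
So row 7 is (stu20, art, 5); score = 5.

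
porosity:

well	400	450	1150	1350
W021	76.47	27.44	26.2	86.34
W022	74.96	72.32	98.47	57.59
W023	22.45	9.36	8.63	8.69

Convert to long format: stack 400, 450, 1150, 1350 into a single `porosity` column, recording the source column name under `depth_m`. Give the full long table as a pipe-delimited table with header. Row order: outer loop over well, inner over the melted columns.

| well | depth_m | porosity |
| W021 | 400 | 76.47 |
| W021 | 450 | 27.44 |
| W021 | 1150 | 26.2 |
| W021 | 1350 | 86.34 |
| W022 | 400 | 74.96 |
| W022 | 450 | 72.32 |
| W022 | 1150 | 98.47 |
| W022 | 1350 | 57.59 |
| W023 | 400 | 22.45 |
| W023 | 450 | 9.36 |
| W023 | 1150 | 8.63 |
| W023 | 1350 | 8.69 |

Each (well, column) pair becomes one row: 3 × 4 = 12 rows.
For example, (W021, 400) → porosity=76.47.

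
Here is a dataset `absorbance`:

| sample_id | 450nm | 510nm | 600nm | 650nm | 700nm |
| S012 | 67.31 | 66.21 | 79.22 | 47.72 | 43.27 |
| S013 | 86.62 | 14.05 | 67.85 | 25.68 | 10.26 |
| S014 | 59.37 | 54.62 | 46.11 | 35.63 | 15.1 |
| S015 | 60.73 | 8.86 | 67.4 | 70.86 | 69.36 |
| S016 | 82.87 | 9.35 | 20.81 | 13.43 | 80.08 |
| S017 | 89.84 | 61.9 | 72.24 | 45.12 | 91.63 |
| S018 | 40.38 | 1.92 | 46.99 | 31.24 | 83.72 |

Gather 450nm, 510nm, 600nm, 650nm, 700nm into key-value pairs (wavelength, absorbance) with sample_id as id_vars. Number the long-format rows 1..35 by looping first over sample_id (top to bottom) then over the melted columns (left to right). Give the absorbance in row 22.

35 rows total (7 × 5). Row 22: index ⌊(22-1)/5⌋ = 4 into sample_id → S016; (22-1) mod 5 = 1 into the melted columns → 510nm.
So row 22 is (S016, 510nm, 9.35); absorbance = 9.35.

9.35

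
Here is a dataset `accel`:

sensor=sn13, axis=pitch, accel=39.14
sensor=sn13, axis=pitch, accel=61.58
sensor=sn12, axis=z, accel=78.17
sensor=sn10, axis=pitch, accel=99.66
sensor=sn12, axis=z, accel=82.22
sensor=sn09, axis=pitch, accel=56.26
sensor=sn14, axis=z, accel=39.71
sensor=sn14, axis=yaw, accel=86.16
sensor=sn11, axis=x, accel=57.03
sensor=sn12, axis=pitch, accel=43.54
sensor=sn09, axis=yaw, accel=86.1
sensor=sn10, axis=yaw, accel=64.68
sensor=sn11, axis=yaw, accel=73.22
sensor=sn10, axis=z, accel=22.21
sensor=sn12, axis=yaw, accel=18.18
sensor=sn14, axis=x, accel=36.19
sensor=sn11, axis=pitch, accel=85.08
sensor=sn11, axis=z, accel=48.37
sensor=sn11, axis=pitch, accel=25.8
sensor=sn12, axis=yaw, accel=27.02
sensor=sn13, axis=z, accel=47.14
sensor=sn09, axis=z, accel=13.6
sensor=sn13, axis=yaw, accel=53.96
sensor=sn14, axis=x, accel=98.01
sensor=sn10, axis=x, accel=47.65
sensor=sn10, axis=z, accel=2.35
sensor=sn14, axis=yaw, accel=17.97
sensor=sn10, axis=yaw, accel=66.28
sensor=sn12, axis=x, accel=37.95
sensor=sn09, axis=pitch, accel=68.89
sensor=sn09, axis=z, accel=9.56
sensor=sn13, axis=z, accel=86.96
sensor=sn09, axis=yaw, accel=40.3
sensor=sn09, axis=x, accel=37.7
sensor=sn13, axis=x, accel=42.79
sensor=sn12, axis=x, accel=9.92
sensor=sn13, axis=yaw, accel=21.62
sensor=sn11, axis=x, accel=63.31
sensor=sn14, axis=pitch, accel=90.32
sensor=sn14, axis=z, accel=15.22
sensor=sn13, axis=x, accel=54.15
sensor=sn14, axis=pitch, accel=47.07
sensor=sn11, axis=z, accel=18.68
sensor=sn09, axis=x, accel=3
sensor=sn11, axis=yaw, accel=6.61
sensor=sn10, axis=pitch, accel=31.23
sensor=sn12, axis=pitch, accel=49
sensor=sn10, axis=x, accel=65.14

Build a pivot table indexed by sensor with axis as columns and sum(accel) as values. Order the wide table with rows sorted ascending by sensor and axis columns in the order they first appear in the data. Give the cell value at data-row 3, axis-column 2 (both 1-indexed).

With rows sorted ascending by sensor, row 3 is sensor=sn11. axis columns in first-appearance order: pitch, z, yaw, x; column 2 is z.
Long rows with sensor=sn11, axis=z: 48.37 + 18.68 = 67.05.

67.05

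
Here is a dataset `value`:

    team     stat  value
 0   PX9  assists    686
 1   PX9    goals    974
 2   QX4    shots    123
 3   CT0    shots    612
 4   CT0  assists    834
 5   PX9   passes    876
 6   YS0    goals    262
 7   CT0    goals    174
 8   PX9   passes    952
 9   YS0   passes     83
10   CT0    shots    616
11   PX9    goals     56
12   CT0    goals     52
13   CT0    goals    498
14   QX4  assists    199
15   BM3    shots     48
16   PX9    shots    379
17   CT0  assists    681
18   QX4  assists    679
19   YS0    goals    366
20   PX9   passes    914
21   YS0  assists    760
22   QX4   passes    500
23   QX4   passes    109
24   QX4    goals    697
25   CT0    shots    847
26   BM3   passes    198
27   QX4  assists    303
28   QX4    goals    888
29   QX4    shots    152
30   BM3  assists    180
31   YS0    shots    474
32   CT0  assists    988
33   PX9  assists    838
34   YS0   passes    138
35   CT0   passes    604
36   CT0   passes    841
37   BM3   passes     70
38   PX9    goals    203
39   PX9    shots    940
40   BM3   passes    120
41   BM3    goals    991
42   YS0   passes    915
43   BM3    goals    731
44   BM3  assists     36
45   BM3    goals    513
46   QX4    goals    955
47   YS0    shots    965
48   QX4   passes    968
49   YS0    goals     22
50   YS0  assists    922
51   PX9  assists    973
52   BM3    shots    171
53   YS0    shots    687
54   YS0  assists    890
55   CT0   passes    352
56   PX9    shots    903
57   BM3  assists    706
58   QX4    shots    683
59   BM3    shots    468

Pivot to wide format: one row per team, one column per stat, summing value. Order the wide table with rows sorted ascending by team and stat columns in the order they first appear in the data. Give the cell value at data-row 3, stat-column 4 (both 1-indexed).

2742

With rows sorted ascending by team, row 3 is team=PX9. stat columns in first-appearance order: assists, goals, shots, passes; column 4 is passes.
Long rows with team=PX9, stat=passes: 876 + 952 + 914 = 2742.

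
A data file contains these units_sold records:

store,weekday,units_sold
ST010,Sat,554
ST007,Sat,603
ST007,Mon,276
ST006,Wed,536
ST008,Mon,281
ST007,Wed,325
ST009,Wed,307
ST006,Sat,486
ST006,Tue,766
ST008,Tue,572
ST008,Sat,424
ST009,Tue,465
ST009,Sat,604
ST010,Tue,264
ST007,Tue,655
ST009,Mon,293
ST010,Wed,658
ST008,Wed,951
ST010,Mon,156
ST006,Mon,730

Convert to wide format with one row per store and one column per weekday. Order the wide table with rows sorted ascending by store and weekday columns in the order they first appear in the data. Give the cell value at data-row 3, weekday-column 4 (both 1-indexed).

572

With rows sorted ascending by store, row 3 is store=ST008. weekday columns in first-appearance order: Sat, Mon, Wed, Tue; column 4 is Tue.
Long rows with store=ST008, weekday=Tue: units_sold = 572.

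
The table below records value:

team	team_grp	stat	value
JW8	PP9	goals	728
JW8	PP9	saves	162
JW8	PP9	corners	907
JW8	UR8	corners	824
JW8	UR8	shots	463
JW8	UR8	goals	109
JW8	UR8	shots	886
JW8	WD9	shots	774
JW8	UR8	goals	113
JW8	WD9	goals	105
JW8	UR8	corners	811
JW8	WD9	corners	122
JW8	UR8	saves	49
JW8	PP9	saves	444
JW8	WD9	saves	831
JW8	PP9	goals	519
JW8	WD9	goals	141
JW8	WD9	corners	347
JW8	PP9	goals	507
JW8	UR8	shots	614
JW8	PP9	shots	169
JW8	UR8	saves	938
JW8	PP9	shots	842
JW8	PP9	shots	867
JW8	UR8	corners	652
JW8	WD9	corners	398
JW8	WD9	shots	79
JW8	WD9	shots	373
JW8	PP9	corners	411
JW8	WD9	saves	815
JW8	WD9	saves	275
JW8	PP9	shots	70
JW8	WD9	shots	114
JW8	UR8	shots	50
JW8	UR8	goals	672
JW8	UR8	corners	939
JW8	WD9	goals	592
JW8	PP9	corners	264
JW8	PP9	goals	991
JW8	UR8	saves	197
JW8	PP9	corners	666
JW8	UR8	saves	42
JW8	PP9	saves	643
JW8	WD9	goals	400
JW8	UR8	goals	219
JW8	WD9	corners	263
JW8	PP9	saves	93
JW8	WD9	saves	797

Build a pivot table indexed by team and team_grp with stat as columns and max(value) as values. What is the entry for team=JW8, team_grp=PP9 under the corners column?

907

Rows with team=JW8, team_grp=PP9 and stat=corners: value values are 907, 411, 264, 666.
max(907, 411, 264, 666) = 907.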